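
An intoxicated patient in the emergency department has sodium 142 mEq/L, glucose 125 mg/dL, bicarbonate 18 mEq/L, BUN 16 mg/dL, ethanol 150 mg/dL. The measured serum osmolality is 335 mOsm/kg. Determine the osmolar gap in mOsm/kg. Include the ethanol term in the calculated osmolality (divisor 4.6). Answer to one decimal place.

5.7 mOsm/kg

Calculated osmolality = 2·Na + glucose/18 + BUN/2.8 + ethanol/4.6
= 2·142 + 125/18 + 16/2.8 + 150/4.6
= 284 + 6.94 + 5.71 + 32.61
= 329.26 mOsm/kg ≈ 329.3 mOsm/kg
Osmolar gap = measured − calculated = 335 − 329.3 = 5.7 mOsm/kg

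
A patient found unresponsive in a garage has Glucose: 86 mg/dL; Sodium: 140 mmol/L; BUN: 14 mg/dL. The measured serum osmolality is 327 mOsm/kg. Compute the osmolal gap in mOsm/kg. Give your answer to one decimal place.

37.2 mOsm/kg

Calculated osmolality = 2·Na + glucose/18 + BUN/2.8
= 2·140 + 86/18 + 14/2.8
= 280 + 4.78 + 5
= 289.78 mOsm/kg ≈ 289.8 mOsm/kg
Osmolar gap = measured − calculated = 327 − 289.8 = 37.2 mOsm/kg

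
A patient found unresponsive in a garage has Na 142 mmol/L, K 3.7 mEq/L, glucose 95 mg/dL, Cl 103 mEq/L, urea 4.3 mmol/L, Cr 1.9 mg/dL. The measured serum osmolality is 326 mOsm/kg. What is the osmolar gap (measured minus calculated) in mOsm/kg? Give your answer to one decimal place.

32.4 mOsm/kg

Calculated osmolality = 2·Na + glucose/18 + urea
= 2·142 + 95/18 + 4.3
= 284 + 5.28 + 4.30
= 293.58 mOsm/kg ≈ 293.6 mOsm/kg
Osmolar gap = measured − calculated = 326 − 293.6 = 32.4 mOsm/kg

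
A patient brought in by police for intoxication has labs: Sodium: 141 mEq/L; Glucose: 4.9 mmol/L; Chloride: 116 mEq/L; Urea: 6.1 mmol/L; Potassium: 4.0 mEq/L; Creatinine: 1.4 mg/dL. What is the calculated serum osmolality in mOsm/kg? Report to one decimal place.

293.0 mOsm/kg

Calculated osmolality = 2·Na + glucose + urea
= 2·141 + 4.9 + 6.1
= 282 + 4.90 + 6.10
= 293 mOsm/kg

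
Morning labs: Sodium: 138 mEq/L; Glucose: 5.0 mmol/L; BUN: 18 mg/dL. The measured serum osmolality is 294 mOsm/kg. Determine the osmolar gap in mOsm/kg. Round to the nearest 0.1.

Calculated osmolality = 2·Na + glucose + BUN/2.8
= 2·138 + 5 + 18/2.8
= 276 + 5 + 6.43
= 287.43 mOsm/kg ≈ 287.4 mOsm/kg
Osmolar gap = measured − calculated = 294 − 287.4 = 6.6 mOsm/kg

6.6 mOsm/kg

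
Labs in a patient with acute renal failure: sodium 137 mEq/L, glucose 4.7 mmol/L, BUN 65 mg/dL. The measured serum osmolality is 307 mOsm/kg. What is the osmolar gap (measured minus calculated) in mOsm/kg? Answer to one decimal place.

Calculated osmolality = 2·Na + glucose + BUN/2.8
= 2·137 + 4.7 + 65/2.8
= 274 + 4.70 + 23.21
= 301.91 mOsm/kg ≈ 301.9 mOsm/kg
Osmolar gap = measured − calculated = 307 − 301.9 = 5.1 mOsm/kg

5.1 mOsm/kg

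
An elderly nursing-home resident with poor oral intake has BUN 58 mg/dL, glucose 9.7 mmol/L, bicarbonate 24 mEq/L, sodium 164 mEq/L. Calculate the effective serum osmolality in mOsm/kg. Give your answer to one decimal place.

Effective osmolality excludes urea (freely permeant across cell membranes):
2·Na + glucose
= 2·164 + 9.7
= 328 + 9.7
= 337.7 mOsm/kg

337.7 mOsm/kg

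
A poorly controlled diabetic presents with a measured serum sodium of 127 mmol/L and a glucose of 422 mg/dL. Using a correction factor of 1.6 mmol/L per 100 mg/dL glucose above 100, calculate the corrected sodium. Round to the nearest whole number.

Corrected Na = measured Na + 1.6 · (glucose − 100)/100
= 127 + 1.6 · (422 − 100)/100
= 127 + 5.2
= 132.2 mmol/L

132 mmol/L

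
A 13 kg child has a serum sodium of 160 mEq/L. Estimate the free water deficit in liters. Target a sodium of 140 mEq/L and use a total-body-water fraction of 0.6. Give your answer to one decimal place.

1.1 L

TBW = 0.6 · 13 = 7.8 L
Free water deficit = TBW · (Na/140 − 1)
= 7.8 · (160/140 − 1)
= 7.8 · 0.1429
= 1.11 L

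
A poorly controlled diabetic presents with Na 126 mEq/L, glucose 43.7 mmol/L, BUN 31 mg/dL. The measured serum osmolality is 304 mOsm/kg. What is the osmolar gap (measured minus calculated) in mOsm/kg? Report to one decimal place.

Calculated osmolality = 2·Na + glucose + BUN/2.8
= 2·126 + 43.7 + 31/2.8
= 252 + 43.70 + 11.07
= 306.77 mOsm/kg ≈ 306.8 mOsm/kg
Osmolar gap = measured − calculated = 304 − 306.8 = -2.8 mOsm/kg

-2.8 mOsm/kg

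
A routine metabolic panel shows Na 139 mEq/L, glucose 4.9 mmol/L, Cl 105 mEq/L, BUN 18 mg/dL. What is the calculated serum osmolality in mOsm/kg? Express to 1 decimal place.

Calculated osmolality = 2·Na + glucose + BUN/2.8
= 2·139 + 4.9 + 18/2.8
= 278 + 4.90 + 6.43
= 289.33 mOsm/kg

289.3 mOsm/kg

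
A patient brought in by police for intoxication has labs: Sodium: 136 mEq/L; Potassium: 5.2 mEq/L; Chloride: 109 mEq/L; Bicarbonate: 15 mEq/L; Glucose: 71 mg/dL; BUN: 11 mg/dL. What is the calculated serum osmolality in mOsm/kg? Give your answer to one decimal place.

279.9 mOsm/kg

Calculated osmolality = 2·Na + glucose/18 + BUN/2.8
= 2·136 + 71/18 + 11/2.8
= 272 + 3.94 + 3.93
= 279.87 mOsm/kg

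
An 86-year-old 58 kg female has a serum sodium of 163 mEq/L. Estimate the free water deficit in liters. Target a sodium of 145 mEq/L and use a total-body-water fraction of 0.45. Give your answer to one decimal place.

TBW = 0.45 · 58 = 26.1 L
Free water deficit = TBW · (Na/145 − 1)
= 26.1 · (163/145 − 1)
= 26.1 · 0.1241
= 3.24 L

3.2 L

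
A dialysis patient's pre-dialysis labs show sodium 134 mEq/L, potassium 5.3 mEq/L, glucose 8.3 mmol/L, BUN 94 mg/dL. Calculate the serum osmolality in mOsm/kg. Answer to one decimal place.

309.9 mOsm/kg

Calculated osmolality = 2·Na + glucose + BUN/2.8
= 2·134 + 8.3 + 94/2.8
= 268 + 8.30 + 33.57
= 309.87 mOsm/kg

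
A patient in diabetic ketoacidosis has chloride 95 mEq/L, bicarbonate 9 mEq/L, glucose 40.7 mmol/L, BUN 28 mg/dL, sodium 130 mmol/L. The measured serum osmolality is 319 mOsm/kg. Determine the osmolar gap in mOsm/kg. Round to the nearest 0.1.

Calculated osmolality = 2·Na + glucose + BUN/2.8
= 2·130 + 40.7 + 28/2.8
= 260 + 40.70 + 10
= 310.7 mOsm/kg ≈ 310.7 mOsm/kg
Osmolar gap = measured − calculated = 319 − 310.7 = 8.3 mOsm/kg

8.3 mOsm/kg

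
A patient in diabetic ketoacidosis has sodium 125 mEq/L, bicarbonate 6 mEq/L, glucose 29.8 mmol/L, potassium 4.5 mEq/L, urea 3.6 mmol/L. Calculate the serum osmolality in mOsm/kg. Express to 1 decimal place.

Calculated osmolality = 2·Na + glucose + urea
= 2·125 + 29.8 + 3.6
= 250 + 29.80 + 3.60
= 283.4 mOsm/kg

283.4 mOsm/kg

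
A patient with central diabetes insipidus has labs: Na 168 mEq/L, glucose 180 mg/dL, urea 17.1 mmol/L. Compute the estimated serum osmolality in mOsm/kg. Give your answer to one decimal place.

Calculated osmolality = 2·Na + glucose/18 + urea
= 2·168 + 180/18 + 17.1
= 336 + 10 + 17.10
= 363.1 mOsm/kg

363.1 mOsm/kg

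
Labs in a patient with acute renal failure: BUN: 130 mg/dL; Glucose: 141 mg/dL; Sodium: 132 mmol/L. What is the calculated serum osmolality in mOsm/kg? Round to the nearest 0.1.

Calculated osmolality = 2·Na + glucose/18 + BUN/2.8
= 2·132 + 141/18 + 130/2.8
= 264 + 7.83 + 46.43
= 318.26 mOsm/kg

318.3 mOsm/kg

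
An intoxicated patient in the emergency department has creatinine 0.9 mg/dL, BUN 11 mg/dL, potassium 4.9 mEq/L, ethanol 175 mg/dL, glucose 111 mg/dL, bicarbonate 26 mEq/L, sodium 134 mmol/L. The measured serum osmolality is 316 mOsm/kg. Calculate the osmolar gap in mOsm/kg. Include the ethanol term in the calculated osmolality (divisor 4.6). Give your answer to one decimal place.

-0.1 mOsm/kg

Calculated osmolality = 2·Na + glucose/18 + BUN/2.8 + ethanol/4.6
= 2·134 + 111/18 + 11/2.8 + 175/4.6
= 268 + 6.17 + 3.93 + 38.04
= 316.14 mOsm/kg ≈ 316.1 mOsm/kg
Osmolar gap = measured − calculated = 316 − 316.1 = -0.1 mOsm/kg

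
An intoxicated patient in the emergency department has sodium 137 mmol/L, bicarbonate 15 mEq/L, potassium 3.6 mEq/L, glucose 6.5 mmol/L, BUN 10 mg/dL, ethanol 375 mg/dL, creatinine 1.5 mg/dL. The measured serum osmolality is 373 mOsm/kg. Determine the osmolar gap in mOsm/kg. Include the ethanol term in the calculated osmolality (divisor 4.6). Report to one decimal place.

7.4 mOsm/kg

Calculated osmolality = 2·Na + glucose + BUN/2.8 + ethanol/4.6
= 2·137 + 6.5 + 10/2.8 + 375/4.6
= 274 + 6.50 + 3.57 + 81.52
= 365.59 mOsm/kg ≈ 365.6 mOsm/kg
Osmolar gap = measured − calculated = 373 − 365.6 = 7.4 mOsm/kg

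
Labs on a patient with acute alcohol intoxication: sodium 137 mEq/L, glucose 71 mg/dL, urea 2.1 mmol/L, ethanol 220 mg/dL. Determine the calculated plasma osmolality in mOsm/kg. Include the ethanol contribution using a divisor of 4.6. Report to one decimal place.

Calculated osmolality = 2·Na + glucose/18 + urea + ethanol/4.6
= 2·137 + 71/18 + 2.1 + 220/4.6
= 274 + 3.94 + 2.10 + 47.83
= 327.87 mOsm/kg

327.9 mOsm/kg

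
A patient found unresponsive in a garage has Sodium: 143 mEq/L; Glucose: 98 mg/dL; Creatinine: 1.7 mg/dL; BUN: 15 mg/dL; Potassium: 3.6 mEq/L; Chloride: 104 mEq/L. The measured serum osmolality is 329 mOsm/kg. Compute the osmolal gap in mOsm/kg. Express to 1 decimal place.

Calculated osmolality = 2·Na + glucose/18 + BUN/2.8
= 2·143 + 98/18 + 15/2.8
= 286 + 5.44 + 5.36
= 296.8 mOsm/kg ≈ 296.8 mOsm/kg
Osmolar gap = measured − calculated = 329 − 296.8 = 32.2 mOsm/kg

32.2 mOsm/kg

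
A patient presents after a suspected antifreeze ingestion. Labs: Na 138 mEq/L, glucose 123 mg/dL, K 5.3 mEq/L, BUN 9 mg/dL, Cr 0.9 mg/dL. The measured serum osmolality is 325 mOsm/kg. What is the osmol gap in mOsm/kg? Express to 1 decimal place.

39.0 mOsm/kg

Calculated osmolality = 2·Na + glucose/18 + BUN/2.8
= 2·138 + 123/18 + 9/2.8
= 276 + 6.83 + 3.21
= 286.04 mOsm/kg ≈ 286.0 mOsm/kg
Osmolar gap = measured − calculated = 325 − 286.0 = 39.0 mOsm/kg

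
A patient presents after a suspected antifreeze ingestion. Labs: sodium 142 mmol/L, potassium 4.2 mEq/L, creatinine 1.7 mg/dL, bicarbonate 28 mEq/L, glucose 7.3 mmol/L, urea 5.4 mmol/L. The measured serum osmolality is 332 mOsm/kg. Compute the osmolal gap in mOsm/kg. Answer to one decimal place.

35.3 mOsm/kg

Calculated osmolality = 2·Na + glucose + urea
= 2·142 + 7.3 + 5.4
= 284 + 7.30 + 5.40
= 296.7 mOsm/kg ≈ 296.7 mOsm/kg
Osmolar gap = measured − calculated = 332 − 296.7 = 35.3 mOsm/kg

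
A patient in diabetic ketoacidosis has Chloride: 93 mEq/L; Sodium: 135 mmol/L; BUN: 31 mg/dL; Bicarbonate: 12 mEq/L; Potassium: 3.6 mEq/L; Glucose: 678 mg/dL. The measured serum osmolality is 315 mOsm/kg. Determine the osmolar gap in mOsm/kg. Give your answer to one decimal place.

-3.7 mOsm/kg

Calculated osmolality = 2·Na + glucose/18 + BUN/2.8
= 2·135 + 678/18 + 31/2.8
= 270 + 37.67 + 11.07
= 318.74 mOsm/kg ≈ 318.7 mOsm/kg
Osmolar gap = measured − calculated = 315 − 318.7 = -3.7 mOsm/kg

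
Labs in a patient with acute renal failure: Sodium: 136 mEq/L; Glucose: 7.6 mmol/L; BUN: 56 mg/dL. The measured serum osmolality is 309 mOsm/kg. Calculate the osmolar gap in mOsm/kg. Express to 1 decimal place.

Calculated osmolality = 2·Na + glucose + BUN/2.8
= 2·136 + 7.6 + 56/2.8
= 272 + 7.60 + 20
= 299.6 mOsm/kg ≈ 299.6 mOsm/kg
Osmolar gap = measured − calculated = 309 − 299.6 = 9.4 mOsm/kg

9.4 mOsm/kg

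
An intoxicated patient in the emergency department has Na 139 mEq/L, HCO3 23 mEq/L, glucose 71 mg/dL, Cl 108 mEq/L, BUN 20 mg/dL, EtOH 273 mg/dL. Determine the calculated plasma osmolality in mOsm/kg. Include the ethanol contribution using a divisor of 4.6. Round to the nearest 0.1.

348.4 mOsm/kg

Calculated osmolality = 2·Na + glucose/18 + BUN/2.8 + ethanol/4.6
= 2·139 + 71/18 + 20/2.8 + 273/4.6
= 278 + 3.94 + 7.14 + 59.35
= 348.43 mOsm/kg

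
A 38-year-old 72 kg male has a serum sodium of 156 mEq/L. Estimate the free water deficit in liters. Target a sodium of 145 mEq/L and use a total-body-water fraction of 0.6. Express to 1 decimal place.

TBW = 0.6 · 72 = 43.2 L
Free water deficit = TBW · (Na/145 − 1)
= 43.2 · (156/145 − 1)
= 43.2 · 0.0759
= 3.28 L

3.3 L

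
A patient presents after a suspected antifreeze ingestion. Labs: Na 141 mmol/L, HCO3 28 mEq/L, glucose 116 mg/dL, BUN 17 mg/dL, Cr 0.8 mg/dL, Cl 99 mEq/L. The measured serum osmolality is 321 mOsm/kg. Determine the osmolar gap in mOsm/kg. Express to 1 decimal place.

26.5 mOsm/kg

Calculated osmolality = 2·Na + glucose/18 + BUN/2.8
= 2·141 + 116/18 + 17/2.8
= 282 + 6.44 + 6.07
= 294.51 mOsm/kg ≈ 294.5 mOsm/kg
Osmolar gap = measured − calculated = 321 − 294.5 = 26.5 mOsm/kg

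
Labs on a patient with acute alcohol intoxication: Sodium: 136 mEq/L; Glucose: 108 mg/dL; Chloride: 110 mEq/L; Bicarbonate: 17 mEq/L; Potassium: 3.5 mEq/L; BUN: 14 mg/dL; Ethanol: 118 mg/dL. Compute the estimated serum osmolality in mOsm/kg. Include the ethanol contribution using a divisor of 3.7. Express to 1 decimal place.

Calculated osmolality = 2·Na + glucose/18 + BUN/2.8 + ethanol/3.7
= 2·136 + 108/18 + 14/2.8 + 118/3.7
= 272 + 6 + 5 + 31.89
= 314.89 mOsm/kg

314.9 mOsm/kg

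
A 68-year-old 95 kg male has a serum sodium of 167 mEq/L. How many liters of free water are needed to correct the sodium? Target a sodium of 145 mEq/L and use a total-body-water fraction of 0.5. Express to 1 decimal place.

TBW = 0.5 · 95 = 47.5 L
Free water deficit = TBW · (Na/145 − 1)
= 47.5 · (167/145 − 1)
= 47.5 · 0.1517
= 7.21 L

7.2 L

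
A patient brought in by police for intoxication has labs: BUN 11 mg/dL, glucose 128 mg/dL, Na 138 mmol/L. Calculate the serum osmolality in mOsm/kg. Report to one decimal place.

287.0 mOsm/kg

Calculated osmolality = 2·Na + glucose/18 + BUN/2.8
= 2·138 + 128/18 + 11/2.8
= 276 + 7.11 + 3.93
= 287.04 mOsm/kg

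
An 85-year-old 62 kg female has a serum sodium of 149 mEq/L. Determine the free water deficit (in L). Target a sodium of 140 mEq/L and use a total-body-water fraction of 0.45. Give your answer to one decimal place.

TBW = 0.45 · 62 = 27.9 L
Free water deficit = TBW · (Na/140 − 1)
= 27.9 · (149/140 − 1)
= 27.9 · 0.0643
= 1.79 L

1.8 L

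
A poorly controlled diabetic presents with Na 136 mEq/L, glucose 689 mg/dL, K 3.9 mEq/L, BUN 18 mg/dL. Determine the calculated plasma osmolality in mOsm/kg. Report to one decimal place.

Calculated osmolality = 2·Na + glucose/18 + BUN/2.8
= 2·136 + 689/18 + 18/2.8
= 272 + 38.28 + 6.43
= 316.71 mOsm/kg

316.7 mOsm/kg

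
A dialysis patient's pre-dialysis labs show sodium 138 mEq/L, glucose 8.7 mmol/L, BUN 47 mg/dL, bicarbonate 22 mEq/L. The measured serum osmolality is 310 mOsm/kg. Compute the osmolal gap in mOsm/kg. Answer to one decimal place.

Calculated osmolality = 2·Na + glucose + BUN/2.8
= 2·138 + 8.7 + 47/2.8
= 276 + 8.70 + 16.79
= 301.49 mOsm/kg ≈ 301.5 mOsm/kg
Osmolar gap = measured − calculated = 310 − 301.5 = 8.5 mOsm/kg

8.5 mOsm/kg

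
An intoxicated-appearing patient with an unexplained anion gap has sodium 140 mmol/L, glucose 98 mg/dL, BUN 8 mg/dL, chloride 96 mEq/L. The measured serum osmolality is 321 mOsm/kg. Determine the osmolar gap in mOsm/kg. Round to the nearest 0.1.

32.7 mOsm/kg

Calculated osmolality = 2·Na + glucose/18 + BUN/2.8
= 2·140 + 98/18 + 8/2.8
= 280 + 5.44 + 2.86
= 288.3 mOsm/kg ≈ 288.3 mOsm/kg
Osmolar gap = measured − calculated = 321 − 288.3 = 32.7 mOsm/kg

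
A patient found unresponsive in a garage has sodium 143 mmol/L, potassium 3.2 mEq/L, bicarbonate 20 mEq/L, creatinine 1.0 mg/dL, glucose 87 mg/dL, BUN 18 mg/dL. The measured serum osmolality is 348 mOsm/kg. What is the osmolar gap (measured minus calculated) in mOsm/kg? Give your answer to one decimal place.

Calculated osmolality = 2·Na + glucose/18 + BUN/2.8
= 2·143 + 87/18 + 18/2.8
= 286 + 4.83 + 6.43
= 297.26 mOsm/kg ≈ 297.3 mOsm/kg
Osmolar gap = measured − calculated = 348 − 297.3 = 50.7 mOsm/kg

50.7 mOsm/kg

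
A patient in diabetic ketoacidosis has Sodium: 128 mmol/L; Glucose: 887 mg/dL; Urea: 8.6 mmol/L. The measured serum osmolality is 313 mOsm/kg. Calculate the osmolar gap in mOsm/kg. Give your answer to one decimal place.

Calculated osmolality = 2·Na + glucose/18 + urea
= 2·128 + 887/18 + 8.6
= 256 + 49.28 + 8.60
= 313.88 mOsm/kg ≈ 313.9 mOsm/kg
Osmolar gap = measured − calculated = 313 − 313.9 = -0.9 mOsm/kg

-0.9 mOsm/kg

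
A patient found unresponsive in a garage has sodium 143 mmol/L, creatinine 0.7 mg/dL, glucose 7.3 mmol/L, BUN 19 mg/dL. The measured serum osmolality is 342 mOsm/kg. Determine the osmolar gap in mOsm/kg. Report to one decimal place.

41.9 mOsm/kg

Calculated osmolality = 2·Na + glucose + BUN/2.8
= 2·143 + 7.3 + 19/2.8
= 286 + 7.30 + 6.79
= 300.09 mOsm/kg ≈ 300.1 mOsm/kg
Osmolar gap = measured − calculated = 342 − 300.1 = 41.9 mOsm/kg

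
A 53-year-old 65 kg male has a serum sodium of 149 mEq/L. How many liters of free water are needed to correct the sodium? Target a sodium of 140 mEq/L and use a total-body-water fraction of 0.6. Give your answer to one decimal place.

2.5 L

TBW = 0.6 · 65 = 39 L
Free water deficit = TBW · (Na/140 − 1)
= 39 · (149/140 − 1)
= 39 · 0.0643
= 2.51 L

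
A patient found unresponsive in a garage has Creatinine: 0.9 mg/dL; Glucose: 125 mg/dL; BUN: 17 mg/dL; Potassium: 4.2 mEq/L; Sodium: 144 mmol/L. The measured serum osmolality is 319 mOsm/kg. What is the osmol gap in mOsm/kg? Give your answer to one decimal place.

18.0 mOsm/kg

Calculated osmolality = 2·Na + glucose/18 + BUN/2.8
= 2·144 + 125/18 + 17/2.8
= 288 + 6.94 + 6.07
= 301.01 mOsm/kg ≈ 301.0 mOsm/kg
Osmolar gap = measured − calculated = 319 − 301.0 = 18.0 mOsm/kg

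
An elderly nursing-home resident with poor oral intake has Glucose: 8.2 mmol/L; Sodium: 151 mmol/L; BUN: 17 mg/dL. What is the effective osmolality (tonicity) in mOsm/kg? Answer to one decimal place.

310.2 mOsm/kg

Effective osmolality excludes urea (freely permeant across cell membranes):
2·Na + glucose
= 2·151 + 8.2
= 302 + 8.2
= 310.2 mOsm/kg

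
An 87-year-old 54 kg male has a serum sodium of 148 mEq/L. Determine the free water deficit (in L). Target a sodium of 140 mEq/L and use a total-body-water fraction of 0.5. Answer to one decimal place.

1.5 L

TBW = 0.5 · 54 = 27 L
Free water deficit = TBW · (Na/140 − 1)
= 27 · (148/140 − 1)
= 27 · 0.0571
= 1.54 L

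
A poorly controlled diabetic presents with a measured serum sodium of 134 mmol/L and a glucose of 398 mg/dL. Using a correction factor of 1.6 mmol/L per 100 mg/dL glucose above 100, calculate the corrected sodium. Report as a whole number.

Corrected Na = measured Na + 1.6 · (glucose − 100)/100
= 134 + 1.6 · (398 − 100)/100
= 134 + 4.8
= 138.8 mmol/L

139 mmol/L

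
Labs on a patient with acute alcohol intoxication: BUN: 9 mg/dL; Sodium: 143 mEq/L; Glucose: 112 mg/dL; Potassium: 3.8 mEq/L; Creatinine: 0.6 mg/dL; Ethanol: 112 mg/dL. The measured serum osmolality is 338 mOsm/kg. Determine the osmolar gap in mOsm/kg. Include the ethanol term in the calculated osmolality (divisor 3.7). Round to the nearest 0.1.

12.3 mOsm/kg

Calculated osmolality = 2·Na + glucose/18 + BUN/2.8 + ethanol/3.7
= 2·143 + 112/18 + 9/2.8 + 112/3.7
= 286 + 6.22 + 3.21 + 30.27
= 325.7 mOsm/kg ≈ 325.7 mOsm/kg
Osmolar gap = measured − calculated = 338 − 325.7 = 12.3 mOsm/kg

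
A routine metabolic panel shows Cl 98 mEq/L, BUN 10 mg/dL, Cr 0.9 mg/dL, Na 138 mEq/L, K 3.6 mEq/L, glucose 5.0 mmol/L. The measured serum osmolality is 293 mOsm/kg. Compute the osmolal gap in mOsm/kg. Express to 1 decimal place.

8.4 mOsm/kg

Calculated osmolality = 2·Na + glucose + BUN/2.8
= 2·138 + 5 + 10/2.8
= 276 + 5 + 3.57
= 284.57 mOsm/kg ≈ 284.6 mOsm/kg
Osmolar gap = measured − calculated = 293 − 284.6 = 8.4 mOsm/kg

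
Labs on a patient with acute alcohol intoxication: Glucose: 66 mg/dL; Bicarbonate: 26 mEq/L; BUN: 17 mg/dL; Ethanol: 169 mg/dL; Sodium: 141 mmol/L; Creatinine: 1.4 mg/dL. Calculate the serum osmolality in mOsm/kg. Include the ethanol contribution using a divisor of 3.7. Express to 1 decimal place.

337.4 mOsm/kg

Calculated osmolality = 2·Na + glucose/18 + BUN/2.8 + ethanol/3.7
= 2·141 + 66/18 + 17/2.8 + 169/3.7
= 282 + 3.67 + 6.07 + 45.68
= 337.42 mOsm/kg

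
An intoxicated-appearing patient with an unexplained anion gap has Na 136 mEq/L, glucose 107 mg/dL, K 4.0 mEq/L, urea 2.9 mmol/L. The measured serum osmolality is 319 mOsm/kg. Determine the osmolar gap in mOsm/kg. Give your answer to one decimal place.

Calculated osmolality = 2·Na + glucose/18 + urea
= 2·136 + 107/18 + 2.9
= 272 + 5.94 + 2.90
= 280.84 mOsm/kg ≈ 280.8 mOsm/kg
Osmolar gap = measured − calculated = 319 − 280.8 = 38.2 mOsm/kg

38.2 mOsm/kg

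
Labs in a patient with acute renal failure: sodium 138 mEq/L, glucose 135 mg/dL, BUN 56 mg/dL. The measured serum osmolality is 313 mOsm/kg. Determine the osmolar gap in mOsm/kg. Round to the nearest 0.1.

9.5 mOsm/kg

Calculated osmolality = 2·Na + glucose/18 + BUN/2.8
= 2·138 + 135/18 + 56/2.8
= 276 + 7.50 + 20
= 303.5 mOsm/kg ≈ 303.5 mOsm/kg
Osmolar gap = measured − calculated = 313 − 303.5 = 9.5 mOsm/kg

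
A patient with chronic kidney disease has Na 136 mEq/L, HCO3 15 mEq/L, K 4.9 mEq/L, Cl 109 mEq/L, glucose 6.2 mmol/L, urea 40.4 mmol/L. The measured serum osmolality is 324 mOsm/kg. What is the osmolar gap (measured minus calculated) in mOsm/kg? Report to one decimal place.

Calculated osmolality = 2·Na + glucose + urea
= 2·136 + 6.2 + 40.4
= 272 + 6.20 + 40.40
= 318.6 mOsm/kg ≈ 318.6 mOsm/kg
Osmolar gap = measured − calculated = 324 − 318.6 = 5.4 mOsm/kg

5.4 mOsm/kg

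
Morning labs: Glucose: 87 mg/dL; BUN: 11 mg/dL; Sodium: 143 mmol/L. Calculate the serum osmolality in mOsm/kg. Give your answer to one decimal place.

Calculated osmolality = 2·Na + glucose/18 + BUN/2.8
= 2·143 + 87/18 + 11/2.8
= 286 + 4.83 + 3.93
= 294.76 mOsm/kg

294.8 mOsm/kg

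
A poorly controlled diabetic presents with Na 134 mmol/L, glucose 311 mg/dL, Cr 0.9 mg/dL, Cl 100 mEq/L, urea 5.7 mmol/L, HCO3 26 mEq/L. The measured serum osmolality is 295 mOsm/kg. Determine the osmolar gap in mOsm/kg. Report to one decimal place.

4.0 mOsm/kg

Calculated osmolality = 2·Na + glucose/18 + urea
= 2·134 + 311/18 + 5.7
= 268 + 17.28 + 5.70
= 290.98 mOsm/kg ≈ 291.0 mOsm/kg
Osmolar gap = measured − calculated = 295 − 291.0 = 4.0 mOsm/kg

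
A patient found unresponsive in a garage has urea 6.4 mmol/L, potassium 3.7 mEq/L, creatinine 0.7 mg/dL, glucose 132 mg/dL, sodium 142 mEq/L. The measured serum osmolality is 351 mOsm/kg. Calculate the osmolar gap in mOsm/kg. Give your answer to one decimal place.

Calculated osmolality = 2·Na + glucose/18 + urea
= 2·142 + 132/18 + 6.4
= 284 + 7.33 + 6.40
= 297.73 mOsm/kg ≈ 297.7 mOsm/kg
Osmolar gap = measured − calculated = 351 − 297.7 = 53.3 mOsm/kg

53.3 mOsm/kg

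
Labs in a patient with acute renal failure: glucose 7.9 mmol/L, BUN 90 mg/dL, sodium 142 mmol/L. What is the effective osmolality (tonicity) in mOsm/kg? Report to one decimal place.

Effective osmolality excludes urea (freely permeant across cell membranes):
2·Na + glucose
= 2·142 + 7.9
= 284 + 7.9
= 291.9 mOsm/kg

291.9 mOsm/kg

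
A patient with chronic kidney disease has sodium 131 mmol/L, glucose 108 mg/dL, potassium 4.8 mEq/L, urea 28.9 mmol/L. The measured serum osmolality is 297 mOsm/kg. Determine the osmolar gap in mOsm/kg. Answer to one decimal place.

0.1 mOsm/kg

Calculated osmolality = 2·Na + glucose/18 + urea
= 2·131 + 108/18 + 28.9
= 262 + 6 + 28.90
= 296.9 mOsm/kg ≈ 296.9 mOsm/kg
Osmolar gap = measured − calculated = 297 − 296.9 = 0.1 mOsm/kg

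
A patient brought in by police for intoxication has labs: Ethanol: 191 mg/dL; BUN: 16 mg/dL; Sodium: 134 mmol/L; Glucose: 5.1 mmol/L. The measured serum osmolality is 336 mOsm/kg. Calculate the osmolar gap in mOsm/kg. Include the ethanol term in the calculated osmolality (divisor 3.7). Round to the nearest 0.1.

Calculated osmolality = 2·Na + glucose + BUN/2.8 + ethanol/3.7
= 2·134 + 5.1 + 16/2.8 + 191/3.7
= 268 + 5.10 + 5.71 + 51.62
= 330.43 mOsm/kg ≈ 330.4 mOsm/kg
Osmolar gap = measured − calculated = 336 − 330.4 = 5.6 mOsm/kg

5.6 mOsm/kg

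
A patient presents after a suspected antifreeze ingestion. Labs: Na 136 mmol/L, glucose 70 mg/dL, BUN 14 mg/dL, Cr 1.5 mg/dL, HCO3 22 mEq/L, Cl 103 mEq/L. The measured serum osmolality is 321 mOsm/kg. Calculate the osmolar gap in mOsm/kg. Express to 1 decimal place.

Calculated osmolality = 2·Na + glucose/18 + BUN/2.8
= 2·136 + 70/18 + 14/2.8
= 272 + 3.89 + 5
= 280.89 mOsm/kg ≈ 280.9 mOsm/kg
Osmolar gap = measured − calculated = 321 − 280.9 = 40.1 mOsm/kg

40.1 mOsm/kg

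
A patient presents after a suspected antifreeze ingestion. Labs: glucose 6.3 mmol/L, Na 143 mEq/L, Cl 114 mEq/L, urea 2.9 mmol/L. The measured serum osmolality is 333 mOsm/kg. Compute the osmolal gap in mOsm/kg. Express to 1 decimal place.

37.8 mOsm/kg

Calculated osmolality = 2·Na + glucose + urea
= 2·143 + 6.3 + 2.9
= 286 + 6.30 + 2.90
= 295.2 mOsm/kg ≈ 295.2 mOsm/kg
Osmolar gap = measured − calculated = 333 − 295.2 = 37.8 mOsm/kg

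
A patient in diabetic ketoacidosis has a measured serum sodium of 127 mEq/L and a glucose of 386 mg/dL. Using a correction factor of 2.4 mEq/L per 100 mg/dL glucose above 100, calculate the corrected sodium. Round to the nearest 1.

134 mEq/L

Corrected Na = measured Na + 2.4 · (glucose − 100)/100
= 127 + 2.4 · (386 − 100)/100
= 127 + 6.9
= 133.9 mEq/L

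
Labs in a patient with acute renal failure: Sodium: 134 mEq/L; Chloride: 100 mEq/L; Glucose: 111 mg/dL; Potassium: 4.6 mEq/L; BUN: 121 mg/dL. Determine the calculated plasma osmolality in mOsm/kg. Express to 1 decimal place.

Calculated osmolality = 2·Na + glucose/18 + BUN/2.8
= 2·134 + 111/18 + 121/2.8
= 268 + 6.17 + 43.21
= 317.38 mOsm/kg

317.4 mOsm/kg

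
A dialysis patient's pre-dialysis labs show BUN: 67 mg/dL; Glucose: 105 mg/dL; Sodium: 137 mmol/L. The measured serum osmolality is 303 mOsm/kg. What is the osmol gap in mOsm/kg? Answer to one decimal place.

Calculated osmolality = 2·Na + glucose/18 + BUN/2.8
= 2·137 + 105/18 + 67/2.8
= 274 + 5.83 + 23.93
= 303.76 mOsm/kg ≈ 303.8 mOsm/kg
Osmolar gap = measured − calculated = 303 − 303.8 = -0.8 mOsm/kg

-0.8 mOsm/kg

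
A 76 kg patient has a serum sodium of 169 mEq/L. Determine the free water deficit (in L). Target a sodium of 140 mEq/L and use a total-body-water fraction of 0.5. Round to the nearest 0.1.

7.9 L

TBW = 0.5 · 76 = 38 L
Free water deficit = TBW · (Na/140 − 1)
= 38 · (169/140 − 1)
= 38 · 0.2071
= 7.87 L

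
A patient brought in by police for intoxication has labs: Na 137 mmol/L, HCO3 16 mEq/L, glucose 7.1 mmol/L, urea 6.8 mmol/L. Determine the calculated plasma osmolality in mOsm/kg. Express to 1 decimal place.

287.9 mOsm/kg

Calculated osmolality = 2·Na + glucose + urea
= 2·137 + 7.1 + 6.8
= 274 + 7.10 + 6.80
= 287.9 mOsm/kg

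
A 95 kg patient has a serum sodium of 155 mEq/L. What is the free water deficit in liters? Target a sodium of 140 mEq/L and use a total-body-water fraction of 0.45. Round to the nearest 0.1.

TBW = 0.45 · 95 = 42.75 L
Free water deficit = TBW · (Na/140 − 1)
= 42.75 · (155/140 − 1)
= 42.75 · 0.1071
= 4.58 L

4.6 L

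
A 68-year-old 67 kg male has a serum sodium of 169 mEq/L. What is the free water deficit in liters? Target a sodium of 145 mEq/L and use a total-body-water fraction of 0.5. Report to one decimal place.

TBW = 0.5 · 67 = 33.5 L
Free water deficit = TBW · (Na/145 − 1)
= 33.5 · (169/145 − 1)
= 33.5 · 0.1655
= 5.54 L

5.5 L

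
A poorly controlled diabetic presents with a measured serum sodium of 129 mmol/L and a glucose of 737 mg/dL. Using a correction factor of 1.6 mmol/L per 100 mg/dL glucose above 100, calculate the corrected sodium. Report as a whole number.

Corrected Na = measured Na + 1.6 · (glucose − 100)/100
= 129 + 1.6 · (737 − 100)/100
= 129 + 10.2
= 139.2 mmol/L

139 mmol/L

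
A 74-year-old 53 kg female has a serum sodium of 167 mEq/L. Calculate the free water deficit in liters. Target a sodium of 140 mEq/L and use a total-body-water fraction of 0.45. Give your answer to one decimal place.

4.6 L

TBW = 0.45 · 53 = 23.85 L
Free water deficit = TBW · (Na/140 − 1)
= 23.85 · (167/140 − 1)
= 23.85 · 0.1929
= 4.6 L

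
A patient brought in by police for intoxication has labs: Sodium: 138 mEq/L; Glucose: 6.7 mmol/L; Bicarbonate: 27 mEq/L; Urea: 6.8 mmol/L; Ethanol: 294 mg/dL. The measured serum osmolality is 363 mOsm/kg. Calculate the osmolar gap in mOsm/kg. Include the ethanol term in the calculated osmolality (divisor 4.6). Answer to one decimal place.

9.6 mOsm/kg

Calculated osmolality = 2·Na + glucose + urea + ethanol/4.6
= 2·138 + 6.7 + 6.8 + 294/4.6
= 276 + 6.70 + 6.80 + 63.91
= 353.41 mOsm/kg ≈ 353.4 mOsm/kg
Osmolar gap = measured − calculated = 363 − 353.4 = 9.6 mOsm/kg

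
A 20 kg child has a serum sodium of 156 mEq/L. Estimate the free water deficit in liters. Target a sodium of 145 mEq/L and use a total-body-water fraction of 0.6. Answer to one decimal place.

0.9 L

TBW = 0.6 · 20 = 12 L
Free water deficit = TBW · (Na/145 − 1)
= 12 · (156/145 − 1)
= 12 · 0.0759
= 0.91 L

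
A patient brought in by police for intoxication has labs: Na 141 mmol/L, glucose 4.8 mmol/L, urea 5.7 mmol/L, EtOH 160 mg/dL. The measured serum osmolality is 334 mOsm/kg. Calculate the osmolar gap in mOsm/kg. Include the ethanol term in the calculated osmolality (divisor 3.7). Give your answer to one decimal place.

Calculated osmolality = 2·Na + glucose + urea + ethanol/3.7
= 2·141 + 4.8 + 5.7 + 160/3.7
= 282 + 4.80 + 5.70 + 43.24
= 335.74 mOsm/kg ≈ 335.7 mOsm/kg
Osmolar gap = measured − calculated = 334 − 335.7 = -1.7 mOsm/kg

-1.7 mOsm/kg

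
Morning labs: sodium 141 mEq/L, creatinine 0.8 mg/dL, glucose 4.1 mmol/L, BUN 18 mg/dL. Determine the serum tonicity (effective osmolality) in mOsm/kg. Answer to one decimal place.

286.1 mOsm/kg

Effective osmolality excludes urea (freely permeant across cell membranes):
2·Na + glucose
= 2·141 + 4.1
= 282 + 4.1
= 286.1 mOsm/kg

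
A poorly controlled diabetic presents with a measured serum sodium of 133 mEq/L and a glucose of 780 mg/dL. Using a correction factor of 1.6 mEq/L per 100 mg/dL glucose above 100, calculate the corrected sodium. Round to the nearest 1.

144 mEq/L

Corrected Na = measured Na + 1.6 · (glucose − 100)/100
= 133 + 1.6 · (780 − 100)/100
= 133 + 10.9
= 143.9 mEq/L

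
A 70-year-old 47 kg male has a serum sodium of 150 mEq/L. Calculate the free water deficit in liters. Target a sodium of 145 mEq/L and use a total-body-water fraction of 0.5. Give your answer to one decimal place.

0.8 L

TBW = 0.5 · 47 = 23.5 L
Free water deficit = TBW · (Na/145 − 1)
= 23.5 · (150/145 − 1)
= 23.5 · 0.0345
= 0.81 L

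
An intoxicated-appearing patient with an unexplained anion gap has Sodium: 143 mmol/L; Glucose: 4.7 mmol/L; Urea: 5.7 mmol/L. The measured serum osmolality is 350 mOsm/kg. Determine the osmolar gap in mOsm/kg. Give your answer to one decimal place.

53.6 mOsm/kg

Calculated osmolality = 2·Na + glucose + urea
= 2·143 + 4.7 + 5.7
= 286 + 4.70 + 5.70
= 296.4 mOsm/kg ≈ 296.4 mOsm/kg
Osmolar gap = measured − calculated = 350 − 296.4 = 53.6 mOsm/kg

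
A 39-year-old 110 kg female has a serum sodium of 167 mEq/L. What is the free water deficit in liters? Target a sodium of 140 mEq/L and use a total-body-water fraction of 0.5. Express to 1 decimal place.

10.6 L

TBW = 0.5 · 110 = 55 L
Free water deficit = TBW · (Na/140 − 1)
= 55 · (167/140 − 1)
= 55 · 0.1929
= 10.61 L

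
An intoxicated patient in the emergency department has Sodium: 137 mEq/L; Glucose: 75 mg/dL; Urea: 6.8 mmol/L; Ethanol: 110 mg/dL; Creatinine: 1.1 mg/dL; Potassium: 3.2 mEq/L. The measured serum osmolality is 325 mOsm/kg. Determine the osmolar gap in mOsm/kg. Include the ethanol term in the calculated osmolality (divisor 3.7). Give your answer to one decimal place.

Calculated osmolality = 2·Na + glucose/18 + urea + ethanol/3.7
= 2·137 + 75/18 + 6.8 + 110/3.7
= 274 + 4.17 + 6.80 + 29.73
= 314.7 mOsm/kg ≈ 314.7 mOsm/kg
Osmolar gap = measured − calculated = 325 − 314.7 = 10.3 mOsm/kg

10.3 mOsm/kg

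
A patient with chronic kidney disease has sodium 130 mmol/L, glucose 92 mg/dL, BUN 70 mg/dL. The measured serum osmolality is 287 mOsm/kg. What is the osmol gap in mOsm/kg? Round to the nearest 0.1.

-3.1 mOsm/kg

Calculated osmolality = 2·Na + glucose/18 + BUN/2.8
= 2·130 + 92/18 + 70/2.8
= 260 + 5.11 + 25
= 290.11 mOsm/kg ≈ 290.1 mOsm/kg
Osmolar gap = measured − calculated = 287 − 290.1 = -3.1 mOsm/kg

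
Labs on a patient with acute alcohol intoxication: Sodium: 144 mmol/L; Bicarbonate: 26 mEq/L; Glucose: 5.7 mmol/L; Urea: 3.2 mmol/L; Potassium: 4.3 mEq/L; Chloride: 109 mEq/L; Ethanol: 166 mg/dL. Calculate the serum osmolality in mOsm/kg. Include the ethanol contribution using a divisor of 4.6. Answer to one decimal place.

Calculated osmolality = 2·Na + glucose + urea + ethanol/4.6
= 2·144 + 5.7 + 3.2 + 166/4.6
= 288 + 5.70 + 3.20 + 36.09
= 332.99 mOsm/kg

333.0 mOsm/kg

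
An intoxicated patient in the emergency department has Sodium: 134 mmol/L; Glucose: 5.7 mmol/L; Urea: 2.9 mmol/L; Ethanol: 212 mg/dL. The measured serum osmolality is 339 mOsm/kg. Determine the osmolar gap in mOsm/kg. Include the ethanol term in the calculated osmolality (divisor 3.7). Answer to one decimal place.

Calculated osmolality = 2·Na + glucose + urea + ethanol/3.7
= 2·134 + 5.7 + 2.9 + 212/3.7
= 268 + 5.70 + 2.90 + 57.30
= 333.9 mOsm/kg ≈ 333.9 mOsm/kg
Osmolar gap = measured − calculated = 339 − 333.9 = 5.1 mOsm/kg

5.1 mOsm/kg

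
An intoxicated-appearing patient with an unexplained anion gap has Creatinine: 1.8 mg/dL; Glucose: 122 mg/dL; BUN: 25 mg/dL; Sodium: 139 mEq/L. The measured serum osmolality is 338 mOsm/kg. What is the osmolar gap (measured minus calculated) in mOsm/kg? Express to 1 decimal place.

44.3 mOsm/kg

Calculated osmolality = 2·Na + glucose/18 + BUN/2.8
= 2·139 + 122/18 + 25/2.8
= 278 + 6.78 + 8.93
= 293.71 mOsm/kg ≈ 293.7 mOsm/kg
Osmolar gap = measured − calculated = 338 − 293.7 = 44.3 mOsm/kg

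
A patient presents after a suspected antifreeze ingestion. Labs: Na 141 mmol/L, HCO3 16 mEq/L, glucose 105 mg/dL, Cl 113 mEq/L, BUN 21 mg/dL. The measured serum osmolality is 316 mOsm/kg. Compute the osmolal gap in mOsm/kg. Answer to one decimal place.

Calculated osmolality = 2·Na + glucose/18 + BUN/2.8
= 2·141 + 105/18 + 21/2.8
= 282 + 5.83 + 7.50
= 295.33 mOsm/kg ≈ 295.3 mOsm/kg
Osmolar gap = measured − calculated = 316 − 295.3 = 20.7 mOsm/kg

20.7 mOsm/kg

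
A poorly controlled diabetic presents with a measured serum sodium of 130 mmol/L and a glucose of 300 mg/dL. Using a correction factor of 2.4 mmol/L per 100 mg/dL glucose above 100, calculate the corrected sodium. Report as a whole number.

135 mmol/L

Corrected Na = measured Na + 2.4 · (glucose − 100)/100
= 130 + 2.4 · (300 − 100)/100
= 130 + 4.8
= 134.8 mmol/L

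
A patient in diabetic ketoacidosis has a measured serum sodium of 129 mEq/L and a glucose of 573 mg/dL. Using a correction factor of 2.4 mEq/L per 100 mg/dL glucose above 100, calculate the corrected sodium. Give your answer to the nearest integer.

Corrected Na = measured Na + 2.4 · (glucose − 100)/100
= 129 + 2.4 · (573 − 100)/100
= 129 + 11.4
= 140.4 mEq/L

140 mEq/L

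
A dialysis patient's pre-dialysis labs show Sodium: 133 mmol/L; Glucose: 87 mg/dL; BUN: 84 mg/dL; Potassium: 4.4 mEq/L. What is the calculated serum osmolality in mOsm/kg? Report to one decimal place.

Calculated osmolality = 2·Na + glucose/18 + BUN/2.8
= 2·133 + 87/18 + 84/2.8
= 266 + 4.83 + 30
= 300.83 mOsm/kg

300.8 mOsm/kg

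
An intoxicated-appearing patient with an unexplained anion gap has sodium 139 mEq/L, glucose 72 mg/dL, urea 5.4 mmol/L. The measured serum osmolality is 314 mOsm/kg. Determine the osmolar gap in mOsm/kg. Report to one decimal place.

Calculated osmolality = 2·Na + glucose/18 + urea
= 2·139 + 72/18 + 5.4
= 278 + 4 + 5.40
= 287.4 mOsm/kg ≈ 287.4 mOsm/kg
Osmolar gap = measured − calculated = 314 − 287.4 = 26.6 mOsm/kg

26.6 mOsm/kg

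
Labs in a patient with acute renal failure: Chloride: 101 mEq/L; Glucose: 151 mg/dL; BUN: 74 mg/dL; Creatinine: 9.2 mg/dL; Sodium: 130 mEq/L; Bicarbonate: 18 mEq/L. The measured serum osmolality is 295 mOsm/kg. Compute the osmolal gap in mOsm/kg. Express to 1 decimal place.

Calculated osmolality = 2·Na + glucose/18 + BUN/2.8
= 2·130 + 151/18 + 74/2.8
= 260 + 8.39 + 26.43
= 294.82 mOsm/kg ≈ 294.8 mOsm/kg
Osmolar gap = measured − calculated = 295 − 294.8 = 0.2 mOsm/kg

0.2 mOsm/kg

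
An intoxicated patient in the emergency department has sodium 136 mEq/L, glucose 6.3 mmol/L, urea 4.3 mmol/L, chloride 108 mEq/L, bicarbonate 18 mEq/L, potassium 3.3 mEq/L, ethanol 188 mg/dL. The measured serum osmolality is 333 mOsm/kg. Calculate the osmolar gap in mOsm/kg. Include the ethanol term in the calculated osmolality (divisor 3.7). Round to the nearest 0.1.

-0.4 mOsm/kg

Calculated osmolality = 2·Na + glucose + urea + ethanol/3.7
= 2·136 + 6.3 + 4.3 + 188/3.7
= 272 + 6.30 + 4.30 + 50.81
= 333.41 mOsm/kg ≈ 333.4 mOsm/kg
Osmolar gap = measured − calculated = 333 − 333.4 = -0.4 mOsm/kg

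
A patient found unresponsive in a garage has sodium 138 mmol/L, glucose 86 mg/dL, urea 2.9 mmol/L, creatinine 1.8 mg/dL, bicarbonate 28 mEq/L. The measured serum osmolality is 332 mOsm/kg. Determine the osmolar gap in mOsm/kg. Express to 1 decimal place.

Calculated osmolality = 2·Na + glucose/18 + urea
= 2·138 + 86/18 + 2.9
= 276 + 4.78 + 2.90
= 283.68 mOsm/kg ≈ 283.7 mOsm/kg
Osmolar gap = measured − calculated = 332 − 283.7 = 48.3 mOsm/kg

48.3 mOsm/kg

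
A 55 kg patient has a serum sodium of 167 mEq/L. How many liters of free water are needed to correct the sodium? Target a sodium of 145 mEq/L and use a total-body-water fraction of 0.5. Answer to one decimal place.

4.2 L

TBW = 0.5 · 55 = 27.5 L
Free water deficit = TBW · (Na/145 − 1)
= 27.5 · (167/145 − 1)
= 27.5 · 0.1517
= 4.17 L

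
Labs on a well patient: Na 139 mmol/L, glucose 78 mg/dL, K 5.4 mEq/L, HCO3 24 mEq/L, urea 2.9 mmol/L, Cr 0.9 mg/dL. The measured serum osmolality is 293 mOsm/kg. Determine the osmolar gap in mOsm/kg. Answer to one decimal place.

Calculated osmolality = 2·Na + glucose/18 + urea
= 2·139 + 78/18 + 2.9
= 278 + 4.33 + 2.90
= 285.23 mOsm/kg ≈ 285.2 mOsm/kg
Osmolar gap = measured − calculated = 293 − 285.2 = 7.8 mOsm/kg

7.8 mOsm/kg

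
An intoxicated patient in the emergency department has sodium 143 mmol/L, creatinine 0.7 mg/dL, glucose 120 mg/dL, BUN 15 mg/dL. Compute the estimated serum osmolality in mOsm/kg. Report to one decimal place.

298.0 mOsm/kg

Calculated osmolality = 2·Na + glucose/18 + BUN/2.8
= 2·143 + 120/18 + 15/2.8
= 286 + 6.67 + 5.36
= 298.03 mOsm/kg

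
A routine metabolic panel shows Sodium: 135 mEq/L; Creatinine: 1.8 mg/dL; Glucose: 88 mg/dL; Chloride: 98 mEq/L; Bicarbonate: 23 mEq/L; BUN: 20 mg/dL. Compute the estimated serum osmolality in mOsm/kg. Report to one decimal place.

Calculated osmolality = 2·Na + glucose/18 + BUN/2.8
= 2·135 + 88/18 + 20/2.8
= 270 + 4.89 + 7.14
= 282.03 mOsm/kg

282.0 mOsm/kg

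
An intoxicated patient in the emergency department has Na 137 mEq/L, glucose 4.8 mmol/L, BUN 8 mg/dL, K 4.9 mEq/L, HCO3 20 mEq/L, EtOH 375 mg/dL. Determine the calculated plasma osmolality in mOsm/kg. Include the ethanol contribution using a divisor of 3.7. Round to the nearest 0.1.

383.0 mOsm/kg

Calculated osmolality = 2·Na + glucose + BUN/2.8 + ethanol/3.7
= 2·137 + 4.8 + 8/2.8 + 375/3.7
= 274 + 4.80 + 2.86 + 101.35
= 383.01 mOsm/kg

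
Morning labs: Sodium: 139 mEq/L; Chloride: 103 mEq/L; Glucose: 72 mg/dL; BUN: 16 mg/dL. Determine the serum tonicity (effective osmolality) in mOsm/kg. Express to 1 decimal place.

282.0 mOsm/kg

Effective osmolality excludes urea (freely permeant across cell membranes):
2·Na + glucose/18
= 2·139 + 72/18
= 278 + 4
= 282 mOsm/kg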